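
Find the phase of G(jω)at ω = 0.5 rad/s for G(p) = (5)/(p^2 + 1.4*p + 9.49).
Substitute p = j*0.5: G(j0.5) = 0.538038 - 0.0407604j.
∠G(j0.5) = atan2(Im, Re) = atan2(-0.0407604, 0.538038) = -4.33°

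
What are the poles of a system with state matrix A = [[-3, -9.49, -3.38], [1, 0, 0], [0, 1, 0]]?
Eigenvalues solve det(λI - A) = 0.
Characteristic polynomial: λ^3 + 3*λ^2 + 9.49*λ + 3.38 = 0.
Factor: (λ + 0.4)(λ^2 + 2.6*λ + 8.45) = 0.
Roots: -0.4, -1.3 + 2.6j, -1.3 - 2.6j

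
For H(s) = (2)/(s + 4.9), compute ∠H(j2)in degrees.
Substitute s = j*2: H(j2) = 0.349875 - 0.142806j.
∠H(j2) = atan2(Im, Re) = atan2(-0.142806, 0.349875) = -22.20°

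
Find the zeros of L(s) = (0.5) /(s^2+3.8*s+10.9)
Numerator is a nonzero constant (0.5) → Zeros: none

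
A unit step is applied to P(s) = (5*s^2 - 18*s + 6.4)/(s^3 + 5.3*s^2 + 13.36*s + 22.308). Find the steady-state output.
FVT: lim_{t→∞} y(t) = lim_{s→0} s*Y(s) where Y(s) = P(s)/s.
= lim_{s→0} P(s) = P(0) = num(0)/den(0) = 6.4/22.308 = 0.2869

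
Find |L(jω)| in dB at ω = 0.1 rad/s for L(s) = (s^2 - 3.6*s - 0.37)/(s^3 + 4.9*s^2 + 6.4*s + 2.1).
Substitute s = j*0.1: L(j0.1) = -0.21873 - 0.107378j.
|L(j0.1)| = sqrt(Re² + Im²) = 0.2437.
20*log₁₀(0.2437) = -12.26 dB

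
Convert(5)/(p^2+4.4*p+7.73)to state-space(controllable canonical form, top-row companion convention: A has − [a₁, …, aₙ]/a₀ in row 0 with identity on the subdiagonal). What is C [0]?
Reachable canonical form: C = numerator coefficients (right-aligned, zero-padded to length n).
num = 5, C = [[0, 5]].
C[0] = 0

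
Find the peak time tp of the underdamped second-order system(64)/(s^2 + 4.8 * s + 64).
Standard form: ωn²/(s²+2ζωn·s+ωn²) → ωn = 8, ζ = 0.3.
ωd = ωn·√(1-ζ²) = 8·√(1-0.3²) = 7.632.
tp = π/ωd = π/7.632 = 0.4117 s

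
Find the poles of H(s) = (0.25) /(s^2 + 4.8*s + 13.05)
Set denominator = 0: s^2 + 4.8*s + 13.05 = 0 → Poles: -2.4 + 2.7j, -2.4 - 2.7j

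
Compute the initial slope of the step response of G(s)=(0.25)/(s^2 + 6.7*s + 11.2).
IVT: y'(0⁺) = lim_{s→∞} s²·Y(s) = lim_{s→∞} s·G(s).
deg(num) = 0, deg(den) = 2, relative degree = 2 ≥ 2, so s·G(s) → 0. Initial slope = 0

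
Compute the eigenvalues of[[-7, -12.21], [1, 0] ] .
Eigenvalues solve det(λI - A) = 0.
Characteristic polynomial: λ^2 + 7*λ + 12.21 = 0.
Factor: (λ + 3.7)(λ + 3.3) = 0.
Roots: -3.3, -3.7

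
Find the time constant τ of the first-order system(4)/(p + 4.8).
First-order system: τ = -1/pole. Pole = -4.8. τ = -1/(-4.8) = 0.2083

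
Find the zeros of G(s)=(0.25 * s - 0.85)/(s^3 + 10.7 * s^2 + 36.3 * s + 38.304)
Set numerator = 0: 0.25*s - 0.85 = 0 → Zeros: 3.4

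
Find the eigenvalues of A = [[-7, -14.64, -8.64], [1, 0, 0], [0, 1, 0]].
Eigenvalues solve det(λI - A) = 0.
Characteristic polynomial: λ^3 + 7*λ^2 + 14.64*λ + 8.64 = 0.
Factor: (λ + 3.6)(λ + 1)(λ + 2.4) = 0.
Roots: -1, -2.4, -3.6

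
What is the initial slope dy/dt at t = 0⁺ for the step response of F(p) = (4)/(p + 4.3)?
IVT: y'(0⁺) = lim_{p→∞} p²·Y(p) = lim_{p→∞} p·F(p).
deg(num) = 0, deg(den) = 1, relative degree = 1, so p·F(p) → (leading num)/(leading den) = 4/1 = 4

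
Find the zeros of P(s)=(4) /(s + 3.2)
Numerator is a nonzero constant (4) → Zeros: none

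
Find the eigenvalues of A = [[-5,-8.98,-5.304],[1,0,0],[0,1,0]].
Eigenvalues solve det(λI - A) = 0.
Characteristic polynomial: λ^3 + 5*λ^2 + 8.98*λ + 5.304 = 0.
Factor: (λ + 1.2)(λ^2 + 3.8*λ + 4.42) = 0.
Roots: -1.2, -1.9 + 0.9j, -1.9 - 0.9j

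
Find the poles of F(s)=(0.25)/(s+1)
Set denominator = 0: s + 1 = 0 → Poles: -1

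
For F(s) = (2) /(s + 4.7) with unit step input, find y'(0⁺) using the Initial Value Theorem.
IVT: y'(0⁺) = lim_{s→∞} s²·Y(s) = lim_{s→∞} s·F(s).
deg(num) = 0, deg(den) = 1, relative degree = 1, so s·F(s) → (leading num)/(leading den) = 2/1 = 2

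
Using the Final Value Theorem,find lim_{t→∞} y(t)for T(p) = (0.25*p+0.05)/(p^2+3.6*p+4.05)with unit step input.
FVT: lim_{t→∞} y(t) = lim_{p→0} p*Y(p) where Y(p) = T(p)/p.
= lim_{p→0} T(p) = T(0) = num(0)/den(0) = 0.05/4.05 = 0.01235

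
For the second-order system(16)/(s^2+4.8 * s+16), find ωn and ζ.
Standard form: ωn²/(s²+2ζωn·s+ωn²).
const=16=ωn² → ωn=4, s coeff=4.8=2ζωn → ζ=0.6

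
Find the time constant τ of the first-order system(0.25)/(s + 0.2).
First-order system: τ = -1/pole. Pole = -0.2. τ = -1/(-0.2) = 5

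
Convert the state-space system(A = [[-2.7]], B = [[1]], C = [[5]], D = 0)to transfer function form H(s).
H(s) = C(sI - A)⁻¹B + D.
Characteristic polynomial det(sI - A) = s + 2.7.
Numerator from C·adj(sI-A)·B + D·det(sI-A) = 5.
H(s) = (5)/(s + 2.7)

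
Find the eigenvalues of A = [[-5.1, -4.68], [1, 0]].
Eigenvalues solve det(λI - A) = 0.
Characteristic polynomial: λ^2 + 5.1*λ + 4.68 = 0.
Factor: (λ + 3.9)(λ + 1.2) = 0.
Roots: -1.2, -3.9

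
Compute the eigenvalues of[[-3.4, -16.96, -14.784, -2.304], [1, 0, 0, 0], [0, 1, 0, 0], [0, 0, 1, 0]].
Eigenvalues solve det(λI - A) = 0.
Characteristic polynomial: λ^4 + 3.4*λ^3 + 16.96*λ^2 + 14.784*λ + 2.304 = 0.
Factor: (λ + 0.2)(λ + 0.8)(λ^2 + 2.4*λ + 14.4) = 0.
Roots: -0.2, -0.8, -1.2 + 3.6j, -1.2 - 3.6j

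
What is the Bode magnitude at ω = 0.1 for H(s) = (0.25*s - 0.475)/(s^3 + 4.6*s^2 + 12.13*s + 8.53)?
Substitute s = j*0.1: H(j0.1) = -0.0544554 + 0.0107261j.
|H(j0.1)| = sqrt(Re² + Im²) = 0.0555.
20*log₁₀(0.0555) = -25.11 dB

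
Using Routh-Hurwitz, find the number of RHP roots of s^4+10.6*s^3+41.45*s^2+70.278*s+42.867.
Routh array:
s^4: [1, 41.45, 42.867]; s^3: [10.6, 70.278]; s^2: [34.82, 42.867]; s^1: [57.2283]; s^0: [42.867]
First column: [1, 10.6, 34.82, 57.2283, 42.867]. Sign changes = RHP roots = 0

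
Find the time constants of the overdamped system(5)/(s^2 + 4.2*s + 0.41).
Overdamped: real poles at -0.1, -4.1. τ = -1/pole → τ₁ = 10, τ₂ = 0.2439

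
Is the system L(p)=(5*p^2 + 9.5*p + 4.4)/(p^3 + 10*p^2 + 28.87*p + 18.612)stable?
Denominator: p^3 + 10*p^2 + 28.87*p + 18.612 = (p + 4.7)(p + 0.9)(p + 4.4). Poles: -0.9, -4.4, -4.7. All Re(p)<0: Yes (stable)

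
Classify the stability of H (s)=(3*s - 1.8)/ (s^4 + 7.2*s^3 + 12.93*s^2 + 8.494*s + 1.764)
Denominator: s^4 + 7.2*s^3 + 12.93*s^2 + 8.494*s + 1.764 = (s + 1)(s + 4.9)(s + 0.9)(s + 0.4). Poles: -0.4, -0.9, -1, -4.9. Stable (all poles in LHP)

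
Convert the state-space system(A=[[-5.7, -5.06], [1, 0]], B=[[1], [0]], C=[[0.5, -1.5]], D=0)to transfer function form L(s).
L(s) = C(sI - A)⁻¹B + D.
Characteristic polynomial det(sI - A) = s^2 + 5.7*s + 5.06.
Numerator from C·adj(sI-A)·B + D·det(sI-A) = 0.5*s - 1.5.
L(s) = (0.5*s - 1.5)/(s^2 + 5.7*s + 5.06)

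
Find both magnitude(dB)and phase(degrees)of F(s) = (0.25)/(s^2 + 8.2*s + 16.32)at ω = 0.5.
Substitute s = j*0.5: F(j0.5) = 0.0146062 - 0.00372653j.
|F| = 20*log₁₀(sqrt(Re²+Im²)) = -36.44 dB.
∠F = atan2(Im, Re) = -14.31°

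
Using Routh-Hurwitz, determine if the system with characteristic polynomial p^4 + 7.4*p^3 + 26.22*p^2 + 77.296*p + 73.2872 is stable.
Routh array:
p^4: [1, 26.22, 73.2872]; p^3: [7.4, 77.296]; p^2: [15.7746, 73.2872]; p^1: [42.9163]; p^0: [73.2872]
First column: [1, 7.4, 15.7746, 42.9163, 73.2872]. Sign changes = 0.
Yes, stable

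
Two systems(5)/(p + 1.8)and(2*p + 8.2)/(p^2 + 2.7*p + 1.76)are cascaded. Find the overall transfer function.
Series: H = H₁ · H₂ = (n₁·n₂)/(d₁·d₂).
Num: n₁·n₂ = 10*p + 41. Den: d₁·d₂ = p^3 + 4.5*p^2 + 6.62*p + 3.168.
H(p) = (10*p + 41)/(p^3 + 4.5*p^2 + 6.62*p + 3.168)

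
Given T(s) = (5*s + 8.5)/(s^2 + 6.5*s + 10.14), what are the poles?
Set denominator = 0: s^2 + 6.5*s + 10.14 = (s + 2.6)(s + 3.9) = 0 → Poles: -2.6, -3.9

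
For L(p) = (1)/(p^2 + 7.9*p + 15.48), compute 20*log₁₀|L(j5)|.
Substitute p = j*5: L(j5) = -0.00576662 - 0.0239266j.
|L(j5)| = sqrt(Re² + Im²) = 0.02461.
20*log₁₀(0.02461) = -32.18 dB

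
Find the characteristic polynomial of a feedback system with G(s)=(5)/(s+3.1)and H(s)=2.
Characteristic poly = G_den * H_den + G_num * H_num = (s + 3.1) + (10) = s + 13.1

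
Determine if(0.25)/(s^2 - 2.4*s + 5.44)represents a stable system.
Denominator: s^2 - 2.4*s + 5.44. Poles: 1.2 + 2j, 1.2 - 2j. All Re(p)<0: No (unstable)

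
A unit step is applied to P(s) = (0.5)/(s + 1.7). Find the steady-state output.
FVT: lim_{t→∞} y(t) = lim_{s→0} s*Y(s) where Y(s) = P(s)/s.
= lim_{s→0} P(s) = P(0) = num(0)/den(0) = 0.5/1.7 = 0.2941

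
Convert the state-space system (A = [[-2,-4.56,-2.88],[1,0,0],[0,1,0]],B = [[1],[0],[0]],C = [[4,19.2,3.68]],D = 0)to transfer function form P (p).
P(p) = C(pI - A)⁻¹B + D.
Characteristic polynomial det(pI - A) = p^3 + 2*p^2 + 4.56*p + 2.88.
Numerator from C·adj(pI-A)·B + D·det(pI-A) = 4*p^2 + 19.2*p + 3.68.
P(p) = (4*p^2 + 19.2*p + 3.68)/(p^3 + 2*p^2 + 4.56*p + 2.88)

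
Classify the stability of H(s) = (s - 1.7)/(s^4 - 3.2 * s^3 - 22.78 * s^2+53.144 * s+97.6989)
Denominator: s^4 - 3.2*s^3 - 22.78*s^2 + 53.144*s + 97.6989 = (s - 4.7)(s + 1.3)(s + 4.1)(s - 3.9). Poles: -1.3, -4.1, 3.9, 4.7. Unstable (2 pole(s) in RHP)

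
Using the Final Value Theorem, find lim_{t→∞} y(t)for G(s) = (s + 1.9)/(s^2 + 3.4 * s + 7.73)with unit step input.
FVT: lim_{t→∞} y(t) = lim_{s→0} s*Y(s) where Y(s) = G(s)/s.
= lim_{s→0} G(s) = G(0) = num(0)/den(0) = 1.9/7.73 = 0.2458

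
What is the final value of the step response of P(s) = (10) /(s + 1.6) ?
FVT: lim_{t→∞} y(t) = lim_{s→0} s*Y(s) where Y(s) = P(s)/s.
= lim_{s→0} P(s) = P(0) = num(0)/den(0) = 10/1.6 = 6.25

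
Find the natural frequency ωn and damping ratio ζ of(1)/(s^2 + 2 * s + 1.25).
Underdamped: complex pole -1 + 0.5j. ωn = |pole| = 1.118, ζ = -Re(pole)/ωn = 0.8944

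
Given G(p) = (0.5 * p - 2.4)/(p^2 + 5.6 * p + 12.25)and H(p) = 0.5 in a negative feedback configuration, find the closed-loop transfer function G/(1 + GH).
Closed-loop T = G/(1+GH).
Numerator: G_num * H_den = 0.5*p - 2.4.
Denominator: G_den * H_den + G_num * H_num = (p^2 + 5.6*p + 12.25) + (0.25*p - 1.2) = p^2 + 5.85*p + 11.05.
T(p) = (0.5*p - 2.4)/(p^2 + 5.85*p + 11.05)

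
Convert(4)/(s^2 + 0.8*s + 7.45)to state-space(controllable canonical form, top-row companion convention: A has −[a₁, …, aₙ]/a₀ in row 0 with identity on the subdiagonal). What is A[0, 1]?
Reachable canonical form for den = s^2 + 0.8*s + 7.45: top row of A = -[a₁,a₂,...,aₙ]/a₀, ones on the subdiagonal, zeros elsewhere.
A = [[-0.8, -7.45], [1, 0]].
A[0,1] = -7.45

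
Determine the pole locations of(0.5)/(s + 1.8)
Set denominator = 0: s + 1.8 = 0 → Poles: -1.8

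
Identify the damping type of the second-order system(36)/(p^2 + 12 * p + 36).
Standard form: ωn²/(p²+2ζωn·p+ωn²) gives ωn=6, ζ=1.
Critically damped (ζ = 1)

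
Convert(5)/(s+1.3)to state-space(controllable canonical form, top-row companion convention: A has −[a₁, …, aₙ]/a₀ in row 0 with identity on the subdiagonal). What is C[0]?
Reachable canonical form: C = numerator coefficients (right-aligned, zero-padded to length n).
num = 5, C = [[5]].
C[0] = 5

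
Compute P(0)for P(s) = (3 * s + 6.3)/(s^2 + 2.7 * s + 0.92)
DC gain = P(0) = num(0)/den(0) = 6.3/0.92 = 6.848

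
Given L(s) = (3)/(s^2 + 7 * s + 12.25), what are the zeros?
Numerator is a nonzero constant (3) → Zeros: none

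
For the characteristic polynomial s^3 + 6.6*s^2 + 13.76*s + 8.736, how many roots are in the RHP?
s^3 + 6.6*s^2 + 13.76*s + 8.736 = (s + 2.6)(s + 2.8)(s + 1.2). Poles: -1.2, -2.6, -2.8. RHP poles (Re>0): 0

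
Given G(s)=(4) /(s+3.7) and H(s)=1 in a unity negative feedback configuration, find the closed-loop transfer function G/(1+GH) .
Closed-loop T = G/(1+GH).
Numerator: G_num * H_den = 4.
Denominator: G_den * H_den + G_num * H_num = (s + 3.7) + (4) = s + 7.7.
T(s) = (4)/(s + 7.7)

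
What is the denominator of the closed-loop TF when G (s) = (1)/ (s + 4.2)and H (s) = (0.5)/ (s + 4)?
Characteristic poly = G_den * H_den + G_num * H_num = (s^2 + 8.2*s + 16.8) + (0.5) = s^2 + 8.2*s + 17.3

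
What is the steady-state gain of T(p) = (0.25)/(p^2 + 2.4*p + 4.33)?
DC gain = T(0) = num(0)/den(0) = 0.25/4.33 = 0.05774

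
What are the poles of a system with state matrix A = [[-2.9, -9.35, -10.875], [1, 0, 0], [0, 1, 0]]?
Eigenvalues solve det(λI - A) = 0.
Characteristic polynomial: λ^3 + 2.9*λ^2 + 9.35*λ + 10.875 = 0.
Factor: (λ + 1.5)(λ^2 + 1.4*λ + 7.25) = 0.
Roots: -0.7 + 2.6j, -0.7 - 2.6j, -1.5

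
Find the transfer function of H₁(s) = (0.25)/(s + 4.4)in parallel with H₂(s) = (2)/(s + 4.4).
Parallel: H = H₁ + H₂ = (n₁·d₂ + n₂·d₁)/(d₁·d₂).
n₁·d₂ = 0.25*s + 1.1. n₂·d₁ = 2*s + 8.8. Sum = 2.25*s + 9.9. d₁·d₂ = s^2 + 8.8*s + 19.36.
H(s) = (2.25*s + 9.9)/(s^2 + 8.8*s + 19.36)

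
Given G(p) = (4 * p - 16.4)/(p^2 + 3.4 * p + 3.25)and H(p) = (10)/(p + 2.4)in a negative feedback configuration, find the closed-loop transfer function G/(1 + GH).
Closed-loop T = G/(1+GH).
Numerator: G_num * H_den = 4*p^2 - 6.8*p - 39.36.
Denominator: G_den * H_den + G_num * H_num = (p^3 + 5.8*p^2 + 11.41*p + 7.8) + (40*p - 164) = p^3 + 5.8*p^2 + 51.41*p - 156.2.
T(p) = (4*p^2 - 6.8*p - 39.36)/(p^3 + 5.8*p^2 + 51.41*p - 156.2)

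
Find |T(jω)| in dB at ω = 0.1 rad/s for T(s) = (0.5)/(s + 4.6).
Substitute s = j*0.1: T(j0.1) = 0.108644 - 0.00236183j.
|T(j0.1)| = sqrt(Re² + Im²) = 0.1087.
20*log₁₀(0.1087) = -19.28 dB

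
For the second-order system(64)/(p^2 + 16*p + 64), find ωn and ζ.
Standard form: ωn²/(p²+2ζωn·p+ωn²).
const=64=ωn² → ωn=8, p coeff=16=2ζωn → ζ=1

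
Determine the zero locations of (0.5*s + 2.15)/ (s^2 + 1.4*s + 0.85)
Set numerator = 0: 0.5*s + 2.15 = 0 → Zeros: -4.3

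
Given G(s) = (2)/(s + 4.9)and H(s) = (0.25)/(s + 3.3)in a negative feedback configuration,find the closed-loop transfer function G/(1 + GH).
Closed-loop T = G/(1+GH).
Numerator: G_num * H_den = 2*s + 6.6.
Denominator: G_den * H_den + G_num * H_num = (s^2 + 8.2*s + 16.17) + (0.5) = s^2 + 8.2*s + 16.67.
T(s) = (2*s + 6.6)/(s^2 + 8.2*s + 16.67)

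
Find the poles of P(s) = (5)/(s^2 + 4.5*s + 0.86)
Set denominator = 0: s^2 + 4.5*s + 0.86 = (s + 0.2)(s + 4.3) = 0 → Poles: -0.2, -4.3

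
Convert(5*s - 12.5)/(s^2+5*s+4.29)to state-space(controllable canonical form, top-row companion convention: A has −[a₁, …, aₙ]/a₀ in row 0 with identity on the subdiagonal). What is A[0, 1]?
Reachable canonical form for den = s^2 + 5*s + 4.29: top row of A = -[a₁,a₂,...,aₙ]/a₀, ones on the subdiagonal, zeros elsewhere.
A = [[-5, -4.29], [1, 0]].
A[0,1] = -4.29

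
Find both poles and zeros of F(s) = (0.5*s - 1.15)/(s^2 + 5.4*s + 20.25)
Set denominator = 0: s^2 + 5.4*s + 20.25 = 0 → Poles: -2.7 + 3.6j, -2.7 - 3.6j
Set numerator = 0: 0.5*s - 1.15 = 0 → Zeros: 2.3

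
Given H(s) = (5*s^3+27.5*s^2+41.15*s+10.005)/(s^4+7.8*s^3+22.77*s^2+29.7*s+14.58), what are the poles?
Set denominator = 0: s^4 + 7.8*s^3 + 22.77*s^2 + 29.7*s + 14.58 = (s + 1.5)(s + 2.7)(s^2 + 3.6*s + 3.6) = 0 → Poles: -1.5, -1.8 + 0.6j, -1.8 - 0.6j, -2.7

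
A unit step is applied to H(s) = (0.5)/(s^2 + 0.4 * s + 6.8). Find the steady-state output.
FVT: lim_{t→∞} y(t) = lim_{s→0} s*Y(s) where Y(s) = H(s)/s.
= lim_{s→0} H(s) = H(0) = num(0)/den(0) = 0.5/6.8 = 0.07353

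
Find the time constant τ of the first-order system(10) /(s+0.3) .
First-order system: τ = -1/pole. Pole = -0.3. τ = -1/(-0.3) = 3.333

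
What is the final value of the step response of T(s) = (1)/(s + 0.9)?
FVT: lim_{t→∞} y(t) = lim_{s→0} s*Y(s) where Y(s) = T(s)/s.
= lim_{s→0} T(s) = T(0) = num(0)/den(0) = 1/0.9 = 1.111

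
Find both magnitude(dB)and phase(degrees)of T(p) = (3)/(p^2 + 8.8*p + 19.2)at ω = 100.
Substitute p = j*100: T(j100) = -0.000298258 - 2.62972e-05j.
|T| = 20*log₁₀(sqrt(Re²+Im²)) = -70.47 dB.
∠T = atan2(Im, Re) = -174.96°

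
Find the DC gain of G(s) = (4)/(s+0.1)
DC gain = G(0) = num(0)/den(0) = 4/0.1 = 40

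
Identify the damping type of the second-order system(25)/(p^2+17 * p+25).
Standard form: ωn²/(p²+2ζωn·p+ωn²) gives ωn=5, ζ=1.7.
Overdamped (ζ = 1.7 > 1)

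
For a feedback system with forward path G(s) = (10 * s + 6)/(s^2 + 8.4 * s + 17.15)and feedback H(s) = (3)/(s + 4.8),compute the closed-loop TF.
Closed-loop T = G/(1+GH).
Numerator: G_num * H_den = 10*s^2 + 54*s + 28.8.
Denominator: G_den * H_den + G_num * H_num = (s^3 + 13.2*s^2 + 57.47*s + 82.32) + (30*s + 18) = s^3 + 13.2*s^2 + 87.47*s + 100.32.
T(s) = (10*s^2 + 54*s + 28.8)/(s^3 + 13.2*s^2 + 87.47*s + 100.32)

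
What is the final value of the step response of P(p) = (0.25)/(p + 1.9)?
FVT: lim_{t→∞} y(t) = lim_{p→0} p*Y(p) where Y(p) = P(p)/p.
= lim_{p→0} P(p) = P(0) = num(0)/den(0) = 0.25/1.9 = 0.1316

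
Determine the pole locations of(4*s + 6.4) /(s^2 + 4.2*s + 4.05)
Set denominator = 0: s^2 + 4.2*s + 4.05 = (s + 1.5)(s + 2.7) = 0 → Poles: -1.5, -2.7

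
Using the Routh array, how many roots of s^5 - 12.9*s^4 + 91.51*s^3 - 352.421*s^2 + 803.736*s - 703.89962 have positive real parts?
Routh array:
s^5: [1, 91.51, 803.736]; s^4: [-12.9, -352.421, -703.89962]; s^3: [64.1905, 749.17]; s^2: [-201.865, -703.89962]; s^1: [525.338]; s^0: [-703.89962]
First column: [1, -12.9, 64.1905, -201.865, 525.338, -703.89962]. Sign changes = RHP roots = 5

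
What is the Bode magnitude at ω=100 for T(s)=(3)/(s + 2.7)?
Substitute s = j*100: T(j100) = 0.00080941 - 0.0299781j.
|T(j100)| = sqrt(Re² + Im²) = 0.02999.
20*log₁₀(0.02999) = -30.46 dB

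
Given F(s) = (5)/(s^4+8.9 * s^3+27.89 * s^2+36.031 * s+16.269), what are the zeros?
Numerator is a nonzero constant (5) → Zeros: none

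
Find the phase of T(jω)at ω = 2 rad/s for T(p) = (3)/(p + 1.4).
Substitute p = j*2: T(j2) = 0.704698 - 1.00671j.
∠T(j2) = atan2(Im, Re) = atan2(-1.00671, 0.704698) = -55.01°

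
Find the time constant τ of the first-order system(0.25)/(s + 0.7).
First-order system: τ = -1/pole. Pole = -0.7. τ = -1/(-0.7) = 1.429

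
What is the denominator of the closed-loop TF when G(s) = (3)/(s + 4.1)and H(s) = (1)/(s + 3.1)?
Characteristic poly = G_den * H_den + G_num * H_num = (s^2 + 7.2*s + 12.71) + (3) = s^2 + 7.2*s + 15.71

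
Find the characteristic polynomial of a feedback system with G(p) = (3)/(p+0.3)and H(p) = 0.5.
Characteristic poly = G_den * H_den + G_num * H_num = (p + 0.3) + (1.5) = p + 1.8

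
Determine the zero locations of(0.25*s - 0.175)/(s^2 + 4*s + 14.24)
Set numerator = 0: 0.25*s - 0.175 = 0 → Zeros: 0.7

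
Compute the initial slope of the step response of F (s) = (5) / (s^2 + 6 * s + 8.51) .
IVT: y'(0⁺) = lim_{s→∞} s²·Y(s) = lim_{s→∞} s·F(s).
deg(num) = 0, deg(den) = 2, relative degree = 2 ≥ 2, so s·F(s) → 0. Initial slope = 0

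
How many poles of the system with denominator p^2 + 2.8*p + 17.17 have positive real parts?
Poles: -1.4 + 3.9j, -1.4 - 3.9j. RHP poles (Re>0): 0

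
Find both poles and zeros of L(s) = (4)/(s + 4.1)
Set denominator = 0: s + 4.1 = 0 → Poles: -4.1
Numerator is a nonzero constant (4) → Zeros: none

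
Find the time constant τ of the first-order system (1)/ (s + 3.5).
First-order system: τ = -1/pole. Pole = -3.5. τ = -1/(-3.5) = 0.2857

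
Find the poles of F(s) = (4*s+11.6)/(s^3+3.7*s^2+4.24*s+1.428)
Set denominator = 0: s^3 + 3.7*s^2 + 4.24*s + 1.428 = (s + 1.4)(s + 0.6)(s + 1.7) = 0 → Poles: -0.6, -1.4, -1.7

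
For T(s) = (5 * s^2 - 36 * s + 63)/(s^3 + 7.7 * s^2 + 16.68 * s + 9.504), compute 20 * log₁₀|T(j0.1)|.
Substitute s = j*0.1: T(j0.1) = 6.40967 - 1.51532j.
|T(j0.1)| = sqrt(Re² + Im²) = 6.586.
20*log₁₀(6.586) = 16.37 dB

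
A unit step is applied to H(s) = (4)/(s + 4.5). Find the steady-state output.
FVT: lim_{t→∞} y(t) = lim_{s→0} s*Y(s) where Y(s) = H(s)/s.
= lim_{s→0} H(s) = H(0) = num(0)/den(0) = 4/4.5 = 0.8889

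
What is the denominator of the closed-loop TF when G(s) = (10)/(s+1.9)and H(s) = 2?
Characteristic poly = G_den * H_den + G_num * H_num = (s + 1.9) + (20) = s + 21.9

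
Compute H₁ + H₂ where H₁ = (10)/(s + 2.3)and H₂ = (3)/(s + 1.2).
Parallel: H = H₁ + H₂ = (n₁·d₂ + n₂·d₁)/(d₁·d₂).
n₁·d₂ = 10*s + 12. n₂·d₁ = 3*s + 6.9. Sum = 13*s + 18.9. d₁·d₂ = s^2 + 3.5*s + 2.76.
H(s) = (13*s + 18.9)/(s^2 + 3.5*s + 2.76)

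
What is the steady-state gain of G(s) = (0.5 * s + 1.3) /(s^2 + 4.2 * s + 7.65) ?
DC gain = G(0) = num(0)/den(0) = 1.3/7.65 = 0.1699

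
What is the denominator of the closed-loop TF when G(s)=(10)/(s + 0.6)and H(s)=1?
Characteristic poly = G_den * H_den + G_num * H_num = (s + 0.6) + (10) = s + 10.6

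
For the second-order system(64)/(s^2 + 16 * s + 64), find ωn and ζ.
Standard form: ωn²/(s²+2ζωn·s+ωn²).
const=64=ωn² → ωn=8, s coeff=16=2ζωn → ζ=1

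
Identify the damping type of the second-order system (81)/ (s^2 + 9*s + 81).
Standard form: ωn²/(s²+2ζωn·s+ωn²) gives ωn=9, ζ=0.5.
Underdamped (ζ = 0.5 < 1)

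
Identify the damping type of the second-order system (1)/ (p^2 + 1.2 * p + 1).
Standard form: ωn²/(p²+2ζωn·p+ωn²) gives ωn=1, ζ=0.6.
Underdamped (ζ = 0.6 < 1)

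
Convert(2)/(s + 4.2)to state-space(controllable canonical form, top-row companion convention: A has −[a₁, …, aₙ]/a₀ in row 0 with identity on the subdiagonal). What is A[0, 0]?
Reachable canonical form for den = s + 4.2: top row of A = -[a₁,a₂,...,aₙ]/a₀, ones on the subdiagonal, zeros elsewhere.
A = [[-4.2]].
A[0,0] = -4.2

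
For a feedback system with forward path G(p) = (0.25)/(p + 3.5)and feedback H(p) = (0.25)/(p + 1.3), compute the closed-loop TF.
Closed-loop T = G/(1+GH).
Numerator: G_num * H_den = 0.25*p + 0.325.
Denominator: G_den * H_den + G_num * H_num = (p^2 + 4.8*p + 4.55) + (0.0625) = p^2 + 4.8*p + 4.6125.
T(p) = (0.25*p + 0.325)/(p^2 + 4.8*p + 4.6125)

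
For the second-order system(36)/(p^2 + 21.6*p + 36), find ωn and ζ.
Standard form: ωn²/(p²+2ζωn·p+ωn²).
const=36=ωn² → ωn=6, p coeff=21.6=2ζωn → ζ=1.8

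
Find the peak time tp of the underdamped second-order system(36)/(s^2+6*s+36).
Standard form: ωn²/(s²+2ζωn·s+ωn²) → ωn = 6, ζ = 0.5.
ωd = ωn·√(1-ζ²) = 6·√(1-0.5²) = 5.196.
tp = π/ωd = π/5.196 = 0.6046 s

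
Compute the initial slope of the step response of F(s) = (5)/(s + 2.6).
IVT: y'(0⁺) = lim_{s→∞} s²·Y(s) = lim_{s→∞} s·F(s).
deg(num) = 0, deg(den) = 1, relative degree = 1, so s·F(s) → (leading num)/(leading den) = 5/1 = 5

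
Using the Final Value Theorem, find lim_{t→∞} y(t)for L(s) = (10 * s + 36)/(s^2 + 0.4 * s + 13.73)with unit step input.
FVT: lim_{t→∞} y(t) = lim_{s→0} s*Y(s) where Y(s) = L(s)/s.
= lim_{s→0} L(s) = L(0) = num(0)/den(0) = 36/13.73 = 2.622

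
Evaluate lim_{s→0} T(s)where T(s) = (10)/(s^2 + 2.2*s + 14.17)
DC gain = T(0) = num(0)/den(0) = 10/14.17 = 0.7057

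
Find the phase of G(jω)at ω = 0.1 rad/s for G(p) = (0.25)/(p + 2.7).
Substitute p = j*0.1: G(j0.1) = 0.0924658 - 0.00342466j.
∠G(j0.1) = atan2(Im, Re) = atan2(-0.00342466, 0.0924658) = -2.12°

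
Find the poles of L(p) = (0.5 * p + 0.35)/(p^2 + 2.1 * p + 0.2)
Set denominator = 0: p^2 + 2.1*p + 0.2 = (p + 0.1)(p + 2) = 0 → Poles: -0.1, -2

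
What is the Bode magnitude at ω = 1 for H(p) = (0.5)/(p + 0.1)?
Substitute p = j*1: H(j1) = 0.049505 - 0.49505j.
|H(j1)| = sqrt(Re² + Im²) = 0.4975.
20*log₁₀(0.4975) = -6.06 dB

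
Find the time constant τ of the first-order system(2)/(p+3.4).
First-order system: τ = -1/pole. Pole = -3.4. τ = -1/(-3.4) = 0.2941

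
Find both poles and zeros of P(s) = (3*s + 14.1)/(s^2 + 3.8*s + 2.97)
Set denominator = 0: s^2 + 3.8*s + 2.97 = (s + 1.1)(s + 2.7) = 0 → Poles: -1.1, -2.7
Set numerator = 0: 3*s + 14.1 = 0 → Zeros: -4.7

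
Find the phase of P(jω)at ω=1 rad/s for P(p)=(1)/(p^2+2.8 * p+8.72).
Substitute p = j*1: P(j1) = 0.114475 - 0.0415194j.
∠P(j1) = atan2(Im, Re) = atan2(-0.0415194, 0.114475) = -19.94°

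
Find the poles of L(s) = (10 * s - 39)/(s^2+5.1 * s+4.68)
Set denominator = 0: s^2 + 5.1*s + 4.68 = (s + 3.9)(s + 1.2) = 0 → Poles: -1.2, -3.9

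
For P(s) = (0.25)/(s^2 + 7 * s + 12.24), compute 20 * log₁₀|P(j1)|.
Substitute s = j*1: P(j1) = 0.0160262 - 0.00998075j.
|P(j1)| = sqrt(Re² + Im²) = 0.01888.
20*log₁₀(0.01888) = -34.48 dB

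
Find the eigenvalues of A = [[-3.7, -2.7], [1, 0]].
Eigenvalues solve det(λI - A) = 0.
Characteristic polynomial: λ^2 + 3.7*λ + 2.7 = 0.
Factor: (λ + 1)(λ + 2.7) = 0.
Roots: -1, -2.7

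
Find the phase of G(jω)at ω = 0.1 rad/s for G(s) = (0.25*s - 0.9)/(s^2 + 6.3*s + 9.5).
Substitute s = j*0.1: G(j0.1) = -0.0942464 + 0.00889096j.
∠G(j0.1) = atan2(Im, Re) = atan2(0.00889096, -0.0942464) = 174.61°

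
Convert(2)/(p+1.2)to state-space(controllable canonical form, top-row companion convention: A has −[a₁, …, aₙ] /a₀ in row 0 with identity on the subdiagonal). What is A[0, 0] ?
Reachable canonical form for den = p + 1.2: top row of A = -[a₁,a₂,...,aₙ]/a₀, ones on the subdiagonal, zeros elsewhere.
A = [[-1.2]].
A[0,0] = -1.2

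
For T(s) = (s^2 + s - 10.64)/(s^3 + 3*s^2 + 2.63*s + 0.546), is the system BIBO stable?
Denominator: s^3 + 3*s^2 + 2.63*s + 0.546 = (s + 0.3)(s + 1.3)(s + 1.4). Poles: -0.3, -1.3, -1.4. All Re(p)<0: Yes (stable)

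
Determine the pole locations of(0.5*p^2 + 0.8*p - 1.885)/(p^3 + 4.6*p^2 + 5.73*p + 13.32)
Set denominator = 0: p^3 + 4.6*p^2 + 5.73*p + 13.32 = (p + 4)(p^2 + 0.6*p + 3.33) = 0 → Poles: -0.3 + 1.8j, -0.3 - 1.8j, -4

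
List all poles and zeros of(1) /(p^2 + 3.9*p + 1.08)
Set denominator = 0: p^2 + 3.9*p + 1.08 = (p + 0.3)(p + 3.6) = 0 → Poles: -0.3, -3.6
Numerator is a nonzero constant (1) → Zeros: none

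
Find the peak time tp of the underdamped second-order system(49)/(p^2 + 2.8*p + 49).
Standard form: ωn²/(p²+2ζωn·p+ωn²) → ωn = 7, ζ = 0.2.
ωd = ωn·√(1-ζ²) = 7·√(1-0.2²) = 6.859.
tp = π/ωd = π/6.859 = 0.4581 s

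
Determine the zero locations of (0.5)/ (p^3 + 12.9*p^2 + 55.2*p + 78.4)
Numerator is a nonzero constant (0.5) → Zeros: none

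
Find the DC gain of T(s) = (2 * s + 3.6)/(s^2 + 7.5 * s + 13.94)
DC gain = T(0) = num(0)/den(0) = 3.6/13.94 = 0.2582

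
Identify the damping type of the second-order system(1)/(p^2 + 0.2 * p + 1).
Standard form: ωn²/(p²+2ζωn·p+ωn²) gives ωn=1, ζ=0.1.
Underdamped (ζ = 0.1 < 1)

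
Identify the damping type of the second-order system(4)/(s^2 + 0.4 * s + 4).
Standard form: ωn²/(s²+2ζωn·s+ωn²) gives ωn=2, ζ=0.1.
Underdamped (ζ = 0.1 < 1)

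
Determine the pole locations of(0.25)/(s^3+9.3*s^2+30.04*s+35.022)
Set denominator = 0: s^3 + 9.3*s^2 + 30.04*s + 35.022 = (s + 3.9)(s^2 + 5.4*s + 8.98) = 0 → Poles: -2.7 + 1.3j, -2.7 - 1.3j, -3.9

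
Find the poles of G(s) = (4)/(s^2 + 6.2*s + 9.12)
Set denominator = 0: s^2 + 6.2*s + 9.12 = (s + 3.8)(s + 2.4) = 0 → Poles: -2.4, -3.8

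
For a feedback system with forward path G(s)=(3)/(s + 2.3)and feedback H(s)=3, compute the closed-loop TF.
Closed-loop T = G/(1+GH).
Numerator: G_num * H_den = 3.
Denominator: G_den * H_den + G_num * H_num = (s + 2.3) + (9) = s + 11.3.
T(s) = (3)/(s + 11.3)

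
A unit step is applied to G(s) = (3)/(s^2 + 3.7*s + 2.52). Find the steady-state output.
FVT: lim_{t→∞} y(t) = lim_{s→0} s*Y(s) where Y(s) = G(s)/s.
= lim_{s→0} G(s) = G(0) = num(0)/den(0) = 3/2.52 = 1.19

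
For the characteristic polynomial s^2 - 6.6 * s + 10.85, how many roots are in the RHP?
s^2 - 6.6*s + 10.85 = (s - 3.1)(s - 3.5). Poles: 3.1, 3.5. RHP poles (Re>0): 2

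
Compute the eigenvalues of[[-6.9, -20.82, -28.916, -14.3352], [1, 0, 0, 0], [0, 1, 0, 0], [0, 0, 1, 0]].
Eigenvalues solve det(λI - A) = 0.
Characteristic polynomial: λ^4 + 6.9*λ^3 + 20.82*λ^2 + 28.916*λ + 14.3352 = 0.
Factor: (λ + 1.1)(λ + 1.8)(λ^2 + 4*λ + 7.24) = 0.
Roots: -1.1, -1.8, -2 + 1.8j, -2 - 1.8j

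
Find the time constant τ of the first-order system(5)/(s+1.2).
First-order system: τ = -1/pole. Pole = -1.2. τ = -1/(-1.2) = 0.8333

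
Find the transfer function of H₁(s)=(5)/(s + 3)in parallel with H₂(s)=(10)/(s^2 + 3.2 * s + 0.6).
Parallel: H = H₁ + H₂ = (n₁·d₂ + n₂·d₁)/(d₁·d₂).
n₁·d₂ = 5*s^2 + 16*s + 3. n₂·d₁ = 10*s + 30. Sum = 5*s^2 + 26*s + 33. d₁·d₂ = s^3 + 6.2*s^2 + 10.2*s + 1.8.
H(s) = (5*s^2 + 26*s + 33)/(s^3 + 6.2*s^2 + 10.2*s + 1.8)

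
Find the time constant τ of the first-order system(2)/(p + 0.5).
First-order system: τ = -1/pole. Pole = -0.5. τ = -1/(-0.5) = 2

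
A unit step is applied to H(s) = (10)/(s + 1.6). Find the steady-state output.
FVT: lim_{t→∞} y(t) = lim_{s→0} s*Y(s) where Y(s) = H(s)/s.
= lim_{s→0} H(s) = H(0) = num(0)/den(0) = 10/1.6 = 6.25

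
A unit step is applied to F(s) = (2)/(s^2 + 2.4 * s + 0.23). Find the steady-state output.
FVT: lim_{t→∞} y(t) = lim_{s→0} s*Y(s) where Y(s) = F(s)/s.
= lim_{s→0} F(s) = F(0) = num(0)/den(0) = 2/0.23 = 8.696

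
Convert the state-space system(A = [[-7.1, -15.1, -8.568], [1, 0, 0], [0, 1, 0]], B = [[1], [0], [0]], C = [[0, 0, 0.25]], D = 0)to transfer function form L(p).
L(p) = C(pI - A)⁻¹B + D.
Characteristic polynomial det(pI - A) = p^3 + 7.1*p^2 + 15.1*p + 8.568.
Numerator from C·adj(pI-A)·B + D·det(pI-A) = 0.25.
L(p) = (0.25)/(p^3 + 7.1*p^2 + 15.1*p + 8.568)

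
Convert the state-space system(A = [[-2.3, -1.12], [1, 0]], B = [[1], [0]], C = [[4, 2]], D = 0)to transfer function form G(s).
G(s) = C(sI - A)⁻¹B + D.
Characteristic polynomial det(sI - A) = s^2 + 2.3*s + 1.12.
Numerator from C·adj(sI-A)·B + D·det(sI-A) = 4*s + 2.
G(s) = (4*s + 2)/(s^2 + 2.3*s + 1.12)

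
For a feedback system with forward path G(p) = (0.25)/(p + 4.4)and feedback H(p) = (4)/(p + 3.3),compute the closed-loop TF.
Closed-loop T = G/(1+GH).
Numerator: G_num * H_den = 0.25*p + 0.825.
Denominator: G_den * H_den + G_num * H_num = (p^2 + 7.7*p + 14.52) + (1) = p^2 + 7.7*p + 15.52.
T(p) = (0.25*p + 0.825)/(p^2 + 7.7*p + 15.52)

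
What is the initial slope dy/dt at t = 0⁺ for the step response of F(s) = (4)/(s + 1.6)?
IVT: y'(0⁺) = lim_{s→∞} s²·Y(s) = lim_{s→∞} s·F(s).
deg(num) = 0, deg(den) = 1, relative degree = 1, so s·F(s) → (leading num)/(leading den) = 4/1 = 4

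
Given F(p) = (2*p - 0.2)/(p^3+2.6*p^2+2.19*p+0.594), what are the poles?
Set denominator = 0: p^3 + 2.6*p^2 + 2.19*p + 0.594 = (p + 1.1)(p + 0.6)(p + 0.9) = 0 → Poles: -0.6, -0.9, -1.1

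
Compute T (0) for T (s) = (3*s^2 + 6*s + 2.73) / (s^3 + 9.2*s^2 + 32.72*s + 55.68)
DC gain = T(0) = num(0)/den(0) = 2.73/55.68 = 0.04903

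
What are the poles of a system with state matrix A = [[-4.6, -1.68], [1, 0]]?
Eigenvalues solve det(λI - A) = 0.
Characteristic polynomial: λ^2 + 4.6*λ + 1.68 = 0.
Factor: (λ + 0.4)(λ + 4.2) = 0.
Roots: -0.4, -4.2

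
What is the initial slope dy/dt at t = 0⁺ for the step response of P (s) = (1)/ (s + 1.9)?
IVT: y'(0⁺) = lim_{s→∞} s²·Y(s) = lim_{s→∞} s·P(s).
deg(num) = 0, deg(den) = 1, relative degree = 1, so s·P(s) → (leading num)/(leading den) = 1/1 = 1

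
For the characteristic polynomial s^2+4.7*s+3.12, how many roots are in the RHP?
s^2 + 4.7*s + 3.12 = (s + 0.8)(s + 3.9). Poles: -0.8, -3.9. RHP poles (Re>0): 0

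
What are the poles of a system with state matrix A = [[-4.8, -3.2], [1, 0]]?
Eigenvalues solve det(λI - A) = 0.
Characteristic polynomial: λ^2 + 4.8*λ + 3.2 = 0.
Factor: (λ + 0.8)(λ + 4) = 0.
Roots: -0.8, -4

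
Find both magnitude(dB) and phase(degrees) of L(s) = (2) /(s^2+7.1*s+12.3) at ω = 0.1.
Substitute s = j*0.1: L(j0.1) = 0.162193 - 0.00936996j.
|L| = 20*log₁₀(sqrt(Re²+Im²)) = -15.78 dB.
∠L = atan2(Im, Re) = -3.31°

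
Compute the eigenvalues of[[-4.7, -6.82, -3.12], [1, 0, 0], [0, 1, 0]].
Eigenvalues solve det(λI - A) = 0.
Characteristic polynomial: λ^3 + 4.7*λ^2 + 6.82*λ + 3.12 = 0.
Factor: (λ + 1)(λ + 2.4)(λ + 1.3) = 0.
Roots: -1, -1.3, -2.4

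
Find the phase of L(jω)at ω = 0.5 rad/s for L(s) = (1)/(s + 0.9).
Substitute s = j*0.5: L(j0.5) = 0.849057 - 0.471698j.
∠L(j0.5) = atan2(Im, Re) = atan2(-0.471698, 0.849057) = -29.05°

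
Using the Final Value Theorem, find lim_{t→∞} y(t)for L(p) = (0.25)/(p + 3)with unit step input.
FVT: lim_{t→∞} y(t) = lim_{p→0} p*Y(p) where Y(p) = L(p)/p.
= lim_{p→0} L(p) = L(0) = num(0)/den(0) = 0.25/3 = 0.08333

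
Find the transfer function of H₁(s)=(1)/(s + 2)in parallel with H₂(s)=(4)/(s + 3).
Parallel: H = H₁ + H₂ = (n₁·d₂ + n₂·d₁)/(d₁·d₂).
n₁·d₂ = s + 3. n₂·d₁ = 4*s + 8. Sum = 5*s + 11. d₁·d₂ = s^2 + 5*s + 6.
H(s) = (5*s + 11)/(s^2 + 5*s + 6)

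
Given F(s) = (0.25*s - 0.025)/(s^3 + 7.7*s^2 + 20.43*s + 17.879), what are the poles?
Set denominator = 0: s^3 + 7.7*s^2 + 20.43*s + 17.879 = (s + 1.9)(s^2 + 5.8*s + 9.41) = 0 → Poles: -1.9, -2.9 + 1j, -2.9 - 1j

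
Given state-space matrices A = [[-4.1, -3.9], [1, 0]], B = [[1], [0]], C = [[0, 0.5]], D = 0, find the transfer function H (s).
H(s) = C(sI - A)⁻¹B + D.
Characteristic polynomial det(sI - A) = s^2 + 4.1*s + 3.9.
Numerator from C·adj(sI-A)·B + D·det(sI-A) = 0.5.
H(s) = (0.5)/(s^2 + 4.1*s + 3.9)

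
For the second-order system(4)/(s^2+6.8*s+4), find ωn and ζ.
Standard form: ωn²/(s²+2ζωn·s+ωn²).
const=4=ωn² → ωn=2, s coeff=6.8=2ζωn → ζ=1.7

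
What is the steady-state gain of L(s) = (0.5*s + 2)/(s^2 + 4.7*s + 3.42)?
DC gain = L(0) = num(0)/den(0) = 2/3.42 = 0.5848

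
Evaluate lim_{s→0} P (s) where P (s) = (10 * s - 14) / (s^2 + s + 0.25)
DC gain = P(0) = num(0)/den(0) = -14/0.25 = -56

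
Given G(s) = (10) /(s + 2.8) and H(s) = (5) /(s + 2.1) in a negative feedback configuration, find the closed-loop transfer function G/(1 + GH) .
Closed-loop T = G/(1+GH).
Numerator: G_num * H_den = 10*s + 21.
Denominator: G_den * H_den + G_num * H_num = (s^2 + 4.9*s + 5.88) + (50) = s^2 + 4.9*s + 55.88.
T(s) = (10*s + 21)/(s^2 + 4.9*s + 55.88)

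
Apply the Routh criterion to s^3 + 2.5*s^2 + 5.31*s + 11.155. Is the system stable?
Routh array:
s^3: [1, 5.31]; s^2: [2.5, 11.155]; s^1: [0.848]; s^0: [11.155]
First column: [1, 2.5, 0.848, 11.155]. Sign changes = 0.
Yes, stable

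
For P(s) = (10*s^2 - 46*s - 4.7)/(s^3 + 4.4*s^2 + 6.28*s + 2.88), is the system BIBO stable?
Denominator: s^3 + 4.4*s^2 + 6.28*s + 2.88 = (s + 1.6)(s + 1)(s + 1.8). Poles: -1, -1.6, -1.8. All Re(p)<0: Yes (stable)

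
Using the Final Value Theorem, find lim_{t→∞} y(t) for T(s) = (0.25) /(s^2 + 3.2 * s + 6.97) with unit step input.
FVT: lim_{t→∞} y(t) = lim_{s→0} s*Y(s) where Y(s) = T(s)/s.
= lim_{s→0} T(s) = T(0) = num(0)/den(0) = 0.25/6.97 = 0.03587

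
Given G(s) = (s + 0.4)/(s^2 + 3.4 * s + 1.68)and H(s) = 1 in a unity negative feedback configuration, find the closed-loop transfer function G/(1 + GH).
Closed-loop T = G/(1+GH).
Numerator: G_num * H_den = s + 0.4.
Denominator: G_den * H_den + G_num * H_num = (s^2 + 3.4*s + 1.68) + (s + 0.4) = s^2 + 4.4*s + 2.08.
T(s) = (s + 0.4)/(s^2 + 4.4*s + 2.08)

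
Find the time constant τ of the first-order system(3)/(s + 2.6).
First-order system: τ = -1/pole. Pole = -2.6. τ = -1/(-2.6) = 0.3846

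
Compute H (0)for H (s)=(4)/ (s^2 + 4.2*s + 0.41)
DC gain = H(0) = num(0)/den(0) = 4/0.41 = 9.756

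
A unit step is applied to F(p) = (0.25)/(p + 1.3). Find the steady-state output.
FVT: lim_{t→∞} y(t) = lim_{p→0} p*Y(p) where Y(p) = F(p)/p.
= lim_{p→0} F(p) = F(0) = num(0)/den(0) = 0.25/1.3 = 0.1923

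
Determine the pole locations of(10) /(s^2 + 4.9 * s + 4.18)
Set denominator = 0: s^2 + 4.9*s + 4.18 = (s + 3.8)(s + 1.1) = 0 → Poles: -1.1, -3.8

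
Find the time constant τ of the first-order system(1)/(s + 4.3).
First-order system: τ = -1/pole. Pole = -4.3. τ = -1/(-4.3) = 0.2326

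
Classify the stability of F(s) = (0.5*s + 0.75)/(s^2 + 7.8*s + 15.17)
Denominator: s^2 + 7.8*s + 15.17 = (s + 3.7)(s + 4.1). Poles: -3.7, -4.1. Stable (all poles in LHP)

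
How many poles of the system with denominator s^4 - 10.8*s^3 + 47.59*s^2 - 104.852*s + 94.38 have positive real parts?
s^4 - 10.8*s^3 + 47.59*s^2 - 104.852*s + 94.38 = (s - 3.9)(s - 2.5)(s^2 - 4.4*s + 9.68). Poles: 2.2 + 2.2j, 2.2 - 2.2j, 2.5, 3.9. RHP poles (Re>0): 4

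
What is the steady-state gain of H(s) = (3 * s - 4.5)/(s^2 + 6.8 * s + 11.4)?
DC gain = H(0) = num(0)/den(0) = -4.5/11.4 = -0.3947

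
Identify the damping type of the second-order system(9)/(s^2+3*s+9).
Standard form: ωn²/(s²+2ζωn·s+ωn²) gives ωn=3, ζ=0.5.
Underdamped (ζ = 0.5 < 1)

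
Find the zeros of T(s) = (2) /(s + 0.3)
Numerator is a nonzero constant (2) → Zeros: none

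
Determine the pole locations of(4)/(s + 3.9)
Set denominator = 0: s + 3.9 = 0 → Poles: -3.9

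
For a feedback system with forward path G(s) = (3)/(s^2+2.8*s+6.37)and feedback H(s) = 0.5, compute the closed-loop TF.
Closed-loop T = G/(1+GH).
Numerator: G_num * H_den = 3.
Denominator: G_den * H_den + G_num * H_num = (s^2 + 2.8*s + 6.37) + (1.5) = s^2 + 2.8*s + 7.87.
T(s) = (3)/(s^2 + 2.8*s + 7.87)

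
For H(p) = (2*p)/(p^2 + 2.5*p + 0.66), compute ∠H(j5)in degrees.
Substitute p = j*5: H(j5) = 0.166959 - 0.325103j.
∠H(j5) = atan2(Im, Re) = atan2(-0.325103, 0.166959) = -62.82°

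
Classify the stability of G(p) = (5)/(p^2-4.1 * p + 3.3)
Denominator: p^2 - 4.1*p + 3.3 = (p - 3)(p - 1.1). Poles: 1.1, 3. Unstable (2 pole(s) in RHP)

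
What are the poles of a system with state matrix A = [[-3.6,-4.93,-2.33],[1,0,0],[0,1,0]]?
Eigenvalues solve det(λI - A) = 0.
Characteristic polynomial: λ^3 + 3.6*λ^2 + 4.93*λ + 2.33 = 0.
Factor: (λ + 1)(λ^2 + 2.6*λ + 2.33) = 0.
Roots: -1, -1.3 + 0.8j, -1.3 - 0.8j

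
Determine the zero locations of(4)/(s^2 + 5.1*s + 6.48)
Numerator is a nonzero constant (4) → Zeros: none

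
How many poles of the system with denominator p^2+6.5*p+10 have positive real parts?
p^2 + 6.5*p + 10 = (p + 2.5)(p + 4). Poles: -2.5, -4. RHP poles (Re>0): 0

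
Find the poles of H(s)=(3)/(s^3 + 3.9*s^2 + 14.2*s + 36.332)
Set denominator = 0: s^3 + 3.9*s^2 + 14.2*s + 36.332 = (s + 3.1)(s^2 + 0.8*s + 11.72) = 0 → Poles: -0.4 + 3.4j, -0.4 - 3.4j, -3.1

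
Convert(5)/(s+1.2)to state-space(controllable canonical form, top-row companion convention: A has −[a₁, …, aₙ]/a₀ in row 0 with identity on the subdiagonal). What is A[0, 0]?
Reachable canonical form for den = s + 1.2: top row of A = -[a₁,a₂,...,aₙ]/a₀, ones on the subdiagonal, zeros elsewhere.
A = [[-1.2]].
A[0,0] = -1.2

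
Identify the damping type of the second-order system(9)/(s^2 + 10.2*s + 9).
Standard form: ωn²/(s²+2ζωn·s+ωn²) gives ωn=3, ζ=1.7.
Overdamped (ζ = 1.7 > 1)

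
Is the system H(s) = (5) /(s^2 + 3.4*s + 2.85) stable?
Denominator: s^2 + 3.4*s + 2.85 = (s + 1.5)(s + 1.9). Poles: -1.5, -1.9. All Re(p)<0: Yes (stable)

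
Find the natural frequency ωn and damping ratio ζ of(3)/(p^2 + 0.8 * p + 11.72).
Underdamped: complex pole -0.4 + 3.4j. ωn = |pole| = 3.423, ζ = -Re(pole)/ωn = 0.1168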